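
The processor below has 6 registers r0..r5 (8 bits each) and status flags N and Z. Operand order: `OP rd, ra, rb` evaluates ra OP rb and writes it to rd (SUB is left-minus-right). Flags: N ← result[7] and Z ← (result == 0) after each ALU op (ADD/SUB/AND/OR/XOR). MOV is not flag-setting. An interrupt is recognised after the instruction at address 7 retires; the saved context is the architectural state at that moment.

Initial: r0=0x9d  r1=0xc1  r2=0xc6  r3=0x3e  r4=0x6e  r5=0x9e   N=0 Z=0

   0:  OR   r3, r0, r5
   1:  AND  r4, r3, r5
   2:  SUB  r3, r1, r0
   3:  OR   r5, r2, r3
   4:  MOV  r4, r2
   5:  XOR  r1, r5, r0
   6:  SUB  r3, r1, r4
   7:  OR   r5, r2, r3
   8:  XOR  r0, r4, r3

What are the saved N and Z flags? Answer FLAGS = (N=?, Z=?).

FLAGS = (N=1, Z=0)

after  0: r0=0x9d r1=0xc1 r2=0xc6 r3=0x9f r4=0x6e r5=0x9e  N=1 Z=0
after  1: r0=0x9d r1=0xc1 r2=0xc6 r3=0x9f r4=0x9e r5=0x9e  N=1 Z=0
after  2: r0=0x9d r1=0xc1 r2=0xc6 r3=0x24 r4=0x9e r5=0x9e  N=0 Z=0
after  3: r0=0x9d r1=0xc1 r2=0xc6 r3=0x24 r4=0x9e r5=0xe6  N=1 Z=0
after  4: r0=0x9d r1=0xc1 r2=0xc6 r3=0x24 r4=0xc6 r5=0xe6  N=1 Z=0
after  5: r0=0x9d r1=0x7b r2=0xc6 r3=0x24 r4=0xc6 r5=0xe6  N=0 Z=0
after  6: r0=0x9d r1=0x7b r2=0xc6 r3=0xb5 r4=0xc6 r5=0xe6  N=1 Z=0
after  7: r0=0x9d r1=0x7b r2=0xc6 r3=0xb5 r4=0xc6 r5=0xf7  N=1 Z=0
-- IRQ taken; context saved, return-PC = 8 --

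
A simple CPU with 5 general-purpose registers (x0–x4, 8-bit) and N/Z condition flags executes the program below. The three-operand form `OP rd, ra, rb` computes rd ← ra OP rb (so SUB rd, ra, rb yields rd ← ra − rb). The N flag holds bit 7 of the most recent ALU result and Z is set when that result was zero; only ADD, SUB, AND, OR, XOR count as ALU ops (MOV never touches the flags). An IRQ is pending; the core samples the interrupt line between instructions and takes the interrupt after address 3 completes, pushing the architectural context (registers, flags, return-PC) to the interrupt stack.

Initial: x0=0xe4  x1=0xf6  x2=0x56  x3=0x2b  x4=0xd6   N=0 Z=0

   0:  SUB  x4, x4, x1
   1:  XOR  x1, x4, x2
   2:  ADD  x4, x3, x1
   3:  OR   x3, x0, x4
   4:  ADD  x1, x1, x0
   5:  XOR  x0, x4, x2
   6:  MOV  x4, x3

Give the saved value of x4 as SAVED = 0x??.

after  0: x0=0xe4 x1=0xf6 x2=0x56 x3=0x2b x4=0xe0  N=1 Z=0
after  1: x0=0xe4 x1=0xb6 x2=0x56 x3=0x2b x4=0xe0  N=1 Z=0
after  2: x0=0xe4 x1=0xb6 x2=0x56 x3=0x2b x4=0xe1  N=1 Z=0
after  3: x0=0xe4 x1=0xb6 x2=0x56 x3=0xe5 x4=0xe1  N=1 Z=0
-- IRQ taken; context saved, return-PC = 4 --

SAVED = 0xe1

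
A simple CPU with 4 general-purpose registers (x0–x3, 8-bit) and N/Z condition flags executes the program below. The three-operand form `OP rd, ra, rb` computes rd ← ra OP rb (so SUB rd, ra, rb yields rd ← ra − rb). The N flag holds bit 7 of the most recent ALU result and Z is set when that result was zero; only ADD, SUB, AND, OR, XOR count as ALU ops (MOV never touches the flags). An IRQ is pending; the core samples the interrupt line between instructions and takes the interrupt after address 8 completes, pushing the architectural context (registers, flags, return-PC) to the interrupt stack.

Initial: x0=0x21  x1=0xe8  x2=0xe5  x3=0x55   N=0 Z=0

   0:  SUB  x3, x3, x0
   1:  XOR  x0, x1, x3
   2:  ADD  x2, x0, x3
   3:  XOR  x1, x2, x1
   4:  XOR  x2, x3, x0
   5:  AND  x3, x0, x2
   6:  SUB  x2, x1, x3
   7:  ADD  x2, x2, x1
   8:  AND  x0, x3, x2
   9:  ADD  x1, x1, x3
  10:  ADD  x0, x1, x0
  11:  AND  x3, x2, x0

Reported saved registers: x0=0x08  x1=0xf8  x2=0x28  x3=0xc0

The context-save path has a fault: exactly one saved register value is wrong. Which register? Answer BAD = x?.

after  0: x0=0x21 x1=0xe8 x2=0xe5 x3=0x34  N=0 Z=0
after  1: x0=0xdc x1=0xe8 x2=0xe5 x3=0x34  N=1 Z=0
after  2: x0=0xdc x1=0xe8 x2=0x10 x3=0x34  N=0 Z=0
after  3: x0=0xdc x1=0xf8 x2=0x10 x3=0x34  N=1 Z=0
after  4: x0=0xdc x1=0xf8 x2=0xe8 x3=0x34  N=1 Z=0
after  5: x0=0xdc x1=0xf8 x2=0xe8 x3=0xc8  N=1 Z=0
after  6: x0=0xdc x1=0xf8 x2=0x30 x3=0xc8  N=0 Z=0
after  7: x0=0xdc x1=0xf8 x2=0x28 x3=0xc8  N=0 Z=0
after  8: x0=0x08 x1=0xf8 x2=0x28 x3=0xc8  N=0 Z=0
-- IRQ taken; context saved, return-PC = 9 --
mismatch: x3: reported 0xc0 vs actual 0xc8

BAD = x3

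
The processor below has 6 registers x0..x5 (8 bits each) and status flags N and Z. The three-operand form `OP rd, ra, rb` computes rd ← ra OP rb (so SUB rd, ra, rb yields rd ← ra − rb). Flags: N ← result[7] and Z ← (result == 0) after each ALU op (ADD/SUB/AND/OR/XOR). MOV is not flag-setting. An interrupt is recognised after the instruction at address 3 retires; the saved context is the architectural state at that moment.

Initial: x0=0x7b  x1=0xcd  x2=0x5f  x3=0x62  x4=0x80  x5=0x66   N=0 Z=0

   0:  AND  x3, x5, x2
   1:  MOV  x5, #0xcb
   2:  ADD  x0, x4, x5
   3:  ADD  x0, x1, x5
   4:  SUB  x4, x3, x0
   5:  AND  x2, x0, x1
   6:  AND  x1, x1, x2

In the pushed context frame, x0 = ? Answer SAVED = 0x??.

after  0: x0=0x7b x1=0xcd x2=0x5f x3=0x46 x4=0x80 x5=0x66  N=0 Z=0
after  1: x0=0x7b x1=0xcd x2=0x5f x3=0x46 x4=0x80 x5=0xcb  N=0 Z=0
after  2: x0=0x4b x1=0xcd x2=0x5f x3=0x46 x4=0x80 x5=0xcb  N=0 Z=0
after  3: x0=0x98 x1=0xcd x2=0x5f x3=0x46 x4=0x80 x5=0xcb  N=1 Z=0
-- IRQ taken; context saved, return-PC = 4 --

SAVED = 0x98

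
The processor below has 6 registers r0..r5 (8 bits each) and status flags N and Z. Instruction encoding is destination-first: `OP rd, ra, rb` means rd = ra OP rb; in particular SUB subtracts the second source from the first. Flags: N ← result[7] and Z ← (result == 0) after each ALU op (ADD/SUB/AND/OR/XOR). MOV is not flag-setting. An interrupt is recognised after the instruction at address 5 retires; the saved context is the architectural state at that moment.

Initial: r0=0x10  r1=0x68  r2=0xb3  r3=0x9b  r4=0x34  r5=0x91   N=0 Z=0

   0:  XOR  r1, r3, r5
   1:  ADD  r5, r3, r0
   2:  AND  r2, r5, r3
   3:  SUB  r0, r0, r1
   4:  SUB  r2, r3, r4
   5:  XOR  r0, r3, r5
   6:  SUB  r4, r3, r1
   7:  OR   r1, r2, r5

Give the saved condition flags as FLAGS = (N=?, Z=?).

FLAGS = (N=0, Z=0)

after  0: r0=0x10 r1=0x0a r2=0xb3 r3=0x9b r4=0x34 r5=0x91  N=0 Z=0
after  1: r0=0x10 r1=0x0a r2=0xb3 r3=0x9b r4=0x34 r5=0xab  N=1 Z=0
after  2: r0=0x10 r1=0x0a r2=0x8b r3=0x9b r4=0x34 r5=0xab  N=1 Z=0
after  3: r0=0x06 r1=0x0a r2=0x8b r3=0x9b r4=0x34 r5=0xab  N=0 Z=0
after  4: r0=0x06 r1=0x0a r2=0x67 r3=0x9b r4=0x34 r5=0xab  N=0 Z=0
after  5: r0=0x30 r1=0x0a r2=0x67 r3=0x9b r4=0x34 r5=0xab  N=0 Z=0
-- IRQ taken; context saved, return-PC = 6 --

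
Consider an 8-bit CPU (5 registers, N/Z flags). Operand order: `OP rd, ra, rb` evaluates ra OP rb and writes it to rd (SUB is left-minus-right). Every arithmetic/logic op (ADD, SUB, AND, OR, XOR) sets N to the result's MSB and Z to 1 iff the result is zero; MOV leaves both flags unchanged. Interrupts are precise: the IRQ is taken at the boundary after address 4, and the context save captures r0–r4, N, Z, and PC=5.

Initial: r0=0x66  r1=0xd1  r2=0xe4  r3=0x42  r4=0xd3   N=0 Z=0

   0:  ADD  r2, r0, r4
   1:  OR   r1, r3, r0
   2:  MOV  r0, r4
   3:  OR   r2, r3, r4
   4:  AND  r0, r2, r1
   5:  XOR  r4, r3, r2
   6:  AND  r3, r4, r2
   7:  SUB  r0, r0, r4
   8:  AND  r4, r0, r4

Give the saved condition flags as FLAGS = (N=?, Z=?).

after  0: r0=0x66 r1=0xd1 r2=0x39 r3=0x42 r4=0xd3  N=0 Z=0
after  1: r0=0x66 r1=0x66 r2=0x39 r3=0x42 r4=0xd3  N=0 Z=0
after  2: r0=0xd3 r1=0x66 r2=0x39 r3=0x42 r4=0xd3  N=0 Z=0
after  3: r0=0xd3 r1=0x66 r2=0xd3 r3=0x42 r4=0xd3  N=1 Z=0
after  4: r0=0x42 r1=0x66 r2=0xd3 r3=0x42 r4=0xd3  N=0 Z=0
-- IRQ taken; context saved, return-PC = 5 --

FLAGS = (N=0, Z=0)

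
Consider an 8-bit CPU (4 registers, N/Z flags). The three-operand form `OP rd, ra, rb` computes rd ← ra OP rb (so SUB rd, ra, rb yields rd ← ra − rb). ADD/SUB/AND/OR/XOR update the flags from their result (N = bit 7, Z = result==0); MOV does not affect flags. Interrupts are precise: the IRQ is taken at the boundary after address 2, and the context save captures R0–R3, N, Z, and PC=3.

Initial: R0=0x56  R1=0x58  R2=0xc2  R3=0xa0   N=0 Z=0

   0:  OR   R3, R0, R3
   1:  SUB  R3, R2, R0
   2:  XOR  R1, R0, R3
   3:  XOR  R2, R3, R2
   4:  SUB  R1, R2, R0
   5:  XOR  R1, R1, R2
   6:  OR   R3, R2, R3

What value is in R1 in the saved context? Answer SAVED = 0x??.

SAVED = 0x3a

after  0: R0=0x56 R1=0x58 R2=0xc2 R3=0xf6  N=1 Z=0
after  1: R0=0x56 R1=0x58 R2=0xc2 R3=0x6c  N=0 Z=0
after  2: R0=0x56 R1=0x3a R2=0xc2 R3=0x6c  N=0 Z=0
-- IRQ taken; context saved, return-PC = 3 --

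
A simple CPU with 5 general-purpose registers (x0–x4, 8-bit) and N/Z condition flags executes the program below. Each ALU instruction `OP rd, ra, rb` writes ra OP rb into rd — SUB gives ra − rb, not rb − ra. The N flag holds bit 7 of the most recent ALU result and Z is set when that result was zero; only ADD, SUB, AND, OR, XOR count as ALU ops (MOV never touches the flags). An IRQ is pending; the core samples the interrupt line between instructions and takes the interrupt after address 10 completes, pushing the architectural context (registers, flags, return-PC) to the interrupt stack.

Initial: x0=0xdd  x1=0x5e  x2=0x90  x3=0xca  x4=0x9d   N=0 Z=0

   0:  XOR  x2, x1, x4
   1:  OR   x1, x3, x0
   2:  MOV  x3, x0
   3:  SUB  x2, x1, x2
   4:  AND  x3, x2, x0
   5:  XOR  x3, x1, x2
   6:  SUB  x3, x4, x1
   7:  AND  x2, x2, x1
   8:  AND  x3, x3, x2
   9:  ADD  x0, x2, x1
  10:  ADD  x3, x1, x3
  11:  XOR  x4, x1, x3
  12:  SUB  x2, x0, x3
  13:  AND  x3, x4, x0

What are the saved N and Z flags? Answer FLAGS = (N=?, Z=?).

FLAGS = (N=1, Z=0)

after  0: x0=0xdd x1=0x5e x2=0xc3 x3=0xca x4=0x9d  N=1 Z=0
after  1: x0=0xdd x1=0xdf x2=0xc3 x3=0xca x4=0x9d  N=1 Z=0
after  2: x0=0xdd x1=0xdf x2=0xc3 x3=0xdd x4=0x9d  N=1 Z=0
after  3: x0=0xdd x1=0xdf x2=0x1c x3=0xdd x4=0x9d  N=0 Z=0
after  4: x0=0xdd x1=0xdf x2=0x1c x3=0x1c x4=0x9d  N=0 Z=0
after  5: x0=0xdd x1=0xdf x2=0x1c x3=0xc3 x4=0x9d  N=1 Z=0
after  6: x0=0xdd x1=0xdf x2=0x1c x3=0xbe x4=0x9d  N=1 Z=0
after  7: x0=0xdd x1=0xdf x2=0x1c x3=0xbe x4=0x9d  N=0 Z=0
after  8: x0=0xdd x1=0xdf x2=0x1c x3=0x1c x4=0x9d  N=0 Z=0
after  9: x0=0xfb x1=0xdf x2=0x1c x3=0x1c x4=0x9d  N=1 Z=0
after 10: x0=0xfb x1=0xdf x2=0x1c x3=0xfb x4=0x9d  N=1 Z=0
-- IRQ taken; context saved, return-PC = 11 --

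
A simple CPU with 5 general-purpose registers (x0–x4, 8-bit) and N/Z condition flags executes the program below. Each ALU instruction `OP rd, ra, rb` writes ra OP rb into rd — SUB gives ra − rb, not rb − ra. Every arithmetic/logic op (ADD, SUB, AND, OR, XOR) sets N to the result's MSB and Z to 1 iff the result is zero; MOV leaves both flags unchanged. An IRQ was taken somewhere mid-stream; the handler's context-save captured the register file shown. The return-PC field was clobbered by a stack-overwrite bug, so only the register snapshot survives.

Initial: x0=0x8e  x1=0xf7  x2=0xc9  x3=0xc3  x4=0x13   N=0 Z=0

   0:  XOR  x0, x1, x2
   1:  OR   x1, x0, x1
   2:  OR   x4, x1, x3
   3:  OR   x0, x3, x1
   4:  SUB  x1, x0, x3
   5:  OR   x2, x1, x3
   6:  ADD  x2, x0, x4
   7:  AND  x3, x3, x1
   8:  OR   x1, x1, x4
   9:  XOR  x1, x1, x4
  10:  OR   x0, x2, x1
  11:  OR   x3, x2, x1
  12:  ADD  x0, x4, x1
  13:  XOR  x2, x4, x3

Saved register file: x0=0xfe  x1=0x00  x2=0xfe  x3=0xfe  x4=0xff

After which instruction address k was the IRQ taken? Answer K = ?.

K = 11

after  0: x0=0x3e x1=0xf7 x2=0xc9 x3=0xc3 x4=0x13  N=0 Z=0
after  1: x0=0x3e x1=0xff x2=0xc9 x3=0xc3 x4=0x13  N=1 Z=0
after  2: x0=0x3e x1=0xff x2=0xc9 x3=0xc3 x4=0xff  N=1 Z=0
after  3: x0=0xff x1=0xff x2=0xc9 x3=0xc3 x4=0xff  N=1 Z=0
after  4: x0=0xff x1=0x3c x2=0xc9 x3=0xc3 x4=0xff  N=0 Z=0
after  5: x0=0xff x1=0x3c x2=0xff x3=0xc3 x4=0xff  N=1 Z=0
after  6: x0=0xff x1=0x3c x2=0xfe x3=0xc3 x4=0xff  N=1 Z=0
after  7: x0=0xff x1=0x3c x2=0xfe x3=0x00 x4=0xff  N=0 Z=1
after  8: x0=0xff x1=0xff x2=0xfe x3=0x00 x4=0xff  N=1 Z=0
after  9: x0=0xff x1=0x00 x2=0xfe x3=0x00 x4=0xff  N=0 Z=1
after 10: x0=0xfe x1=0x00 x2=0xfe x3=0x00 x4=0xff  N=1 Z=0
after 11: x0=0xfe x1=0x00 x2=0xfe x3=0xfe x4=0xff  N=1 Z=0
-- IRQ taken; context saved, return-PC = 12 --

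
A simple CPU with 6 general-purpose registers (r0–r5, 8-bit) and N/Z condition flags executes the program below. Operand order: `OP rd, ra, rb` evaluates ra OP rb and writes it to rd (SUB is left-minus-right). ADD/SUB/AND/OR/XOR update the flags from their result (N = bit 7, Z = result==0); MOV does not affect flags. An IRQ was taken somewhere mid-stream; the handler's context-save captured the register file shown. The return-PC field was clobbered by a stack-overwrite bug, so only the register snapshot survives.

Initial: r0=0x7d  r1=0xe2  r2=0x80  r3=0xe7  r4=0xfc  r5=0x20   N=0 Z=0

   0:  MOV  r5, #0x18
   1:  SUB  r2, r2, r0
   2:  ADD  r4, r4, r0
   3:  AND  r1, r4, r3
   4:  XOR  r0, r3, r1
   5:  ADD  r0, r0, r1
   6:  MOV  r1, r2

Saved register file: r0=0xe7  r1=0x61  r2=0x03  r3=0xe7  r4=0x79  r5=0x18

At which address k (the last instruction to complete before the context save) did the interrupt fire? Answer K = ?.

K = 5

after  0: r0=0x7d r1=0xe2 r2=0x80 r3=0xe7 r4=0xfc r5=0x18  N=0 Z=0
after  1: r0=0x7d r1=0xe2 r2=0x03 r3=0xe7 r4=0xfc r5=0x18  N=0 Z=0
after  2: r0=0x7d r1=0xe2 r2=0x03 r3=0xe7 r4=0x79 r5=0x18  N=0 Z=0
after  3: r0=0x7d r1=0x61 r2=0x03 r3=0xe7 r4=0x79 r5=0x18  N=0 Z=0
after  4: r0=0x86 r1=0x61 r2=0x03 r3=0xe7 r4=0x79 r5=0x18  N=1 Z=0
after  5: r0=0xe7 r1=0x61 r2=0x03 r3=0xe7 r4=0x79 r5=0x18  N=1 Z=0
-- IRQ taken; context saved, return-PC = 6 --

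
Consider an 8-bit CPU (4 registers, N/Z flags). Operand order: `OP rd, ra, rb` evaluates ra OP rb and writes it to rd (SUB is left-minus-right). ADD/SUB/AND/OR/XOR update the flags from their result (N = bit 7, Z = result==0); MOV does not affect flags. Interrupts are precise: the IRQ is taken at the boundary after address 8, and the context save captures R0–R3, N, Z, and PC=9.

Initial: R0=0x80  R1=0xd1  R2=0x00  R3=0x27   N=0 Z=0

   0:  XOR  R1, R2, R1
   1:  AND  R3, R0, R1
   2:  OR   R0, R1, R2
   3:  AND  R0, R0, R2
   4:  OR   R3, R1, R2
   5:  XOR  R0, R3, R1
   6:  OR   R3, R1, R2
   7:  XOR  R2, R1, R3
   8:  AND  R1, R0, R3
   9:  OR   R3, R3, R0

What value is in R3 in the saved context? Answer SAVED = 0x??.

SAVED = 0xd1

after  0: R0=0x80 R1=0xd1 R2=0x00 R3=0x27  N=1 Z=0
after  1: R0=0x80 R1=0xd1 R2=0x00 R3=0x80  N=1 Z=0
after  2: R0=0xd1 R1=0xd1 R2=0x00 R3=0x80  N=1 Z=0
after  3: R0=0x00 R1=0xd1 R2=0x00 R3=0x80  N=0 Z=1
after  4: R0=0x00 R1=0xd1 R2=0x00 R3=0xd1  N=1 Z=0
after  5: R0=0x00 R1=0xd1 R2=0x00 R3=0xd1  N=0 Z=1
after  6: R0=0x00 R1=0xd1 R2=0x00 R3=0xd1  N=1 Z=0
after  7: R0=0x00 R1=0xd1 R2=0x00 R3=0xd1  N=0 Z=1
after  8: R0=0x00 R1=0x00 R2=0x00 R3=0xd1  N=0 Z=1
-- IRQ taken; context saved, return-PC = 9 --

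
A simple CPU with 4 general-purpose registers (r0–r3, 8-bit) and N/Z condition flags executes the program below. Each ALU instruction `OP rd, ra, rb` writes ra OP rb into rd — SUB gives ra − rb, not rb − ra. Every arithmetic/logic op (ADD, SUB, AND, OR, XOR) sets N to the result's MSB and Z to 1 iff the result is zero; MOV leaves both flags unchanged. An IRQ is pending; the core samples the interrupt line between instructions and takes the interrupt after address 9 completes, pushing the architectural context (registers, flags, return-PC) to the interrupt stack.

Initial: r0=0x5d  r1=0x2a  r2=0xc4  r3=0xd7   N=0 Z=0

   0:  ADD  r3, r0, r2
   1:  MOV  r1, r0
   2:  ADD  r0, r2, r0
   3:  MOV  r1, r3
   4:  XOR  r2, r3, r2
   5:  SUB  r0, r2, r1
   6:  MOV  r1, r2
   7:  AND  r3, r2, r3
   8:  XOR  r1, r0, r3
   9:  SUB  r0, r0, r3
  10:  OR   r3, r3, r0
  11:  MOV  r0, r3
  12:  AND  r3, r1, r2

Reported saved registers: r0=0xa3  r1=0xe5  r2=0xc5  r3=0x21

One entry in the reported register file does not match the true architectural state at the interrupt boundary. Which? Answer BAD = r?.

BAD = r2

after  0: r0=0x5d r1=0x2a r2=0xc4 r3=0x21  N=0 Z=0
after  1: r0=0x5d r1=0x5d r2=0xc4 r3=0x21  N=0 Z=0
after  2: r0=0x21 r1=0x5d r2=0xc4 r3=0x21  N=0 Z=0
after  3: r0=0x21 r1=0x21 r2=0xc4 r3=0x21  N=0 Z=0
after  4: r0=0x21 r1=0x21 r2=0xe5 r3=0x21  N=1 Z=0
after  5: r0=0xc4 r1=0x21 r2=0xe5 r3=0x21  N=1 Z=0
after  6: r0=0xc4 r1=0xe5 r2=0xe5 r3=0x21  N=1 Z=0
after  7: r0=0xc4 r1=0xe5 r2=0xe5 r3=0x21  N=0 Z=0
after  8: r0=0xc4 r1=0xe5 r2=0xe5 r3=0x21  N=1 Z=0
after  9: r0=0xa3 r1=0xe5 r2=0xe5 r3=0x21  N=1 Z=0
-- IRQ taken; context saved, return-PC = 10 --
mismatch: r2: reported 0xc5 vs actual 0xe5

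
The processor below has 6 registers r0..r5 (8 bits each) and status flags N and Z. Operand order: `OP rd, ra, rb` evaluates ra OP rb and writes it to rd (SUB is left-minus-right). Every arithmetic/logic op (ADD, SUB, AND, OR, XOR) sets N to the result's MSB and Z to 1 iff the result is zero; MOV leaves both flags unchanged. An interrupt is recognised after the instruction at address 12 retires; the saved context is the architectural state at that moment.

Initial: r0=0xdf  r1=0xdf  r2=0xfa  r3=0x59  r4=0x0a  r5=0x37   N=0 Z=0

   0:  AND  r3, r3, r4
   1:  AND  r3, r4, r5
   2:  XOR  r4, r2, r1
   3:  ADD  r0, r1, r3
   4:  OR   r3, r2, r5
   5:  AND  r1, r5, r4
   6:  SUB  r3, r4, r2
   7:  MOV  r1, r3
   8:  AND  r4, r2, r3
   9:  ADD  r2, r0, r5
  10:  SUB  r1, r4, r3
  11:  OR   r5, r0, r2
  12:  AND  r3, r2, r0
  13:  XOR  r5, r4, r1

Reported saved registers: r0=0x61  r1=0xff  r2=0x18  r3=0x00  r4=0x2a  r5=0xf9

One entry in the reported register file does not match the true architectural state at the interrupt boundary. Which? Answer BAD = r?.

BAD = r0

after  0: r0=0xdf r1=0xdf r2=0xfa r3=0x08 r4=0x0a r5=0x37  N=0 Z=0
after  1: r0=0xdf r1=0xdf r2=0xfa r3=0x02 r4=0x0a r5=0x37  N=0 Z=0
after  2: r0=0xdf r1=0xdf r2=0xfa r3=0x02 r4=0x25 r5=0x37  N=0 Z=0
after  3: r0=0xe1 r1=0xdf r2=0xfa r3=0x02 r4=0x25 r5=0x37  N=1 Z=0
after  4: r0=0xe1 r1=0xdf r2=0xfa r3=0xff r4=0x25 r5=0x37  N=1 Z=0
after  5: r0=0xe1 r1=0x25 r2=0xfa r3=0xff r4=0x25 r5=0x37  N=0 Z=0
after  6: r0=0xe1 r1=0x25 r2=0xfa r3=0x2b r4=0x25 r5=0x37  N=0 Z=0
after  7: r0=0xe1 r1=0x2b r2=0xfa r3=0x2b r4=0x25 r5=0x37  N=0 Z=0
after  8: r0=0xe1 r1=0x2b r2=0xfa r3=0x2b r4=0x2a r5=0x37  N=0 Z=0
after  9: r0=0xe1 r1=0x2b r2=0x18 r3=0x2b r4=0x2a r5=0x37  N=0 Z=0
after 10: r0=0xe1 r1=0xff r2=0x18 r3=0x2b r4=0x2a r5=0x37  N=1 Z=0
after 11: r0=0xe1 r1=0xff r2=0x18 r3=0x2b r4=0x2a r5=0xf9  N=1 Z=0
after 12: r0=0xe1 r1=0xff r2=0x18 r3=0x00 r4=0x2a r5=0xf9  N=0 Z=1
-- IRQ taken; context saved, return-PC = 13 --
mismatch: r0: reported 0x61 vs actual 0xe1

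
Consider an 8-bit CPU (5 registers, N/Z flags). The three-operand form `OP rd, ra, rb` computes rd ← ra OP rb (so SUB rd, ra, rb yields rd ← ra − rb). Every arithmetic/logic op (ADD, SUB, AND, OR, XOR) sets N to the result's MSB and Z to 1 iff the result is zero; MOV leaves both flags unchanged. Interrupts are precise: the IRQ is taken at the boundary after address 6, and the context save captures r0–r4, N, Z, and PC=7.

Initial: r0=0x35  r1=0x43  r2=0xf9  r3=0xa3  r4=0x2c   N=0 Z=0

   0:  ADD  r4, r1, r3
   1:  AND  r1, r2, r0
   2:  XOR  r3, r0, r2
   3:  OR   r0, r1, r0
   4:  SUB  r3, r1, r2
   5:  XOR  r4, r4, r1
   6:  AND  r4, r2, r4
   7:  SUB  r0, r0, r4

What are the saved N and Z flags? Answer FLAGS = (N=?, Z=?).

FLAGS = (N=1, Z=0)

after  0: r0=0x35 r1=0x43 r2=0xf9 r3=0xa3 r4=0xe6  N=1 Z=0
after  1: r0=0x35 r1=0x31 r2=0xf9 r3=0xa3 r4=0xe6  N=0 Z=0
after  2: r0=0x35 r1=0x31 r2=0xf9 r3=0xcc r4=0xe6  N=1 Z=0
after  3: r0=0x35 r1=0x31 r2=0xf9 r3=0xcc r4=0xe6  N=0 Z=0
after  4: r0=0x35 r1=0x31 r2=0xf9 r3=0x38 r4=0xe6  N=0 Z=0
after  5: r0=0x35 r1=0x31 r2=0xf9 r3=0x38 r4=0xd7  N=1 Z=0
after  6: r0=0x35 r1=0x31 r2=0xf9 r3=0x38 r4=0xd1  N=1 Z=0
-- IRQ taken; context saved, return-PC = 7 --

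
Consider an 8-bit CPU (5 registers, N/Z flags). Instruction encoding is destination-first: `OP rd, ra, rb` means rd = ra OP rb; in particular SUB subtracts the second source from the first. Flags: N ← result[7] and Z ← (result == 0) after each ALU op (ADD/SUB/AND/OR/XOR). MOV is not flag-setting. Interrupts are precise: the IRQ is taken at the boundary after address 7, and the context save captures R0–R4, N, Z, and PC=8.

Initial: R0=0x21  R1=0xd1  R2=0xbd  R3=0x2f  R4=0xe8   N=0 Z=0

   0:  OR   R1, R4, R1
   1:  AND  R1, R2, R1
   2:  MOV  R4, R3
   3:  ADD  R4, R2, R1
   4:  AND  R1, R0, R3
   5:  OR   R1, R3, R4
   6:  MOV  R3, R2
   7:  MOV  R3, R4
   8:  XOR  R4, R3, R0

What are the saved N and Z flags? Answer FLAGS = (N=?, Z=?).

after  0: R0=0x21 R1=0xf9 R2=0xbd R3=0x2f R4=0xe8  N=1 Z=0
after  1: R0=0x21 R1=0xb9 R2=0xbd R3=0x2f R4=0xe8  N=1 Z=0
after  2: R0=0x21 R1=0xb9 R2=0xbd R3=0x2f R4=0x2f  N=1 Z=0
after  3: R0=0x21 R1=0xb9 R2=0xbd R3=0x2f R4=0x76  N=0 Z=0
after  4: R0=0x21 R1=0x21 R2=0xbd R3=0x2f R4=0x76  N=0 Z=0
after  5: R0=0x21 R1=0x7f R2=0xbd R3=0x2f R4=0x76  N=0 Z=0
after  6: R0=0x21 R1=0x7f R2=0xbd R3=0xbd R4=0x76  N=0 Z=0
after  7: R0=0x21 R1=0x7f R2=0xbd R3=0x76 R4=0x76  N=0 Z=0
-- IRQ taken; context saved, return-PC = 8 --

FLAGS = (N=0, Z=0)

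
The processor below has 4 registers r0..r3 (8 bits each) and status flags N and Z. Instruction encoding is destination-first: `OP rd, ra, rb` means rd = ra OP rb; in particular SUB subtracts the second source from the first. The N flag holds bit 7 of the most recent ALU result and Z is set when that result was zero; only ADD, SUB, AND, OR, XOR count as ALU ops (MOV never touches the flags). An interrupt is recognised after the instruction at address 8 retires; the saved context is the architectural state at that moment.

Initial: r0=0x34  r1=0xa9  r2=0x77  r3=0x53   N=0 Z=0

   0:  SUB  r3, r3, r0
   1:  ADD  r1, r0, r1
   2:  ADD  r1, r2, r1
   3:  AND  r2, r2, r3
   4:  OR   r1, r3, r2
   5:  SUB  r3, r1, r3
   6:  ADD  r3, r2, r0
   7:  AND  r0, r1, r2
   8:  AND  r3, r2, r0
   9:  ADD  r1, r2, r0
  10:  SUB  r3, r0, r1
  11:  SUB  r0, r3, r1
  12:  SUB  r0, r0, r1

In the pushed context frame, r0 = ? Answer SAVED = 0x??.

after  0: r0=0x34 r1=0xa9 r2=0x77 r3=0x1f  N=0 Z=0
after  1: r0=0x34 r1=0xdd r2=0x77 r3=0x1f  N=1 Z=0
after  2: r0=0x34 r1=0x54 r2=0x77 r3=0x1f  N=0 Z=0
after  3: r0=0x34 r1=0x54 r2=0x17 r3=0x1f  N=0 Z=0
after  4: r0=0x34 r1=0x1f r2=0x17 r3=0x1f  N=0 Z=0
after  5: r0=0x34 r1=0x1f r2=0x17 r3=0x00  N=0 Z=1
after  6: r0=0x34 r1=0x1f r2=0x17 r3=0x4b  N=0 Z=0
after  7: r0=0x17 r1=0x1f r2=0x17 r3=0x4b  N=0 Z=0
after  8: r0=0x17 r1=0x1f r2=0x17 r3=0x17  N=0 Z=0
-- IRQ taken; context saved, return-PC = 9 --

SAVED = 0x17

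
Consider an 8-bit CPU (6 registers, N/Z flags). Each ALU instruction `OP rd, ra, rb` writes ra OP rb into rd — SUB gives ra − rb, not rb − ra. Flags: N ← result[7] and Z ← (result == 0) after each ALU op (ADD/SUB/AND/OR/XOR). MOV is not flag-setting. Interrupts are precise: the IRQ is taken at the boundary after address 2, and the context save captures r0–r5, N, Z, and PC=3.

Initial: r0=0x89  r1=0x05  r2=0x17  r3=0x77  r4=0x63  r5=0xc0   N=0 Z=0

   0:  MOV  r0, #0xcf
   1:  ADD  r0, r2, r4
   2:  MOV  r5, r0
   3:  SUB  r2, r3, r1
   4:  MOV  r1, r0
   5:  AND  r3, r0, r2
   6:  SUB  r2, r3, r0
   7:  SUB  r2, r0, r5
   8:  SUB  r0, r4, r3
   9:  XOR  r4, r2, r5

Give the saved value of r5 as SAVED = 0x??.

after  0: r0=0xcf r1=0x05 r2=0x17 r3=0x77 r4=0x63 r5=0xc0  N=0 Z=0
after  1: r0=0x7a r1=0x05 r2=0x17 r3=0x77 r4=0x63 r5=0xc0  N=0 Z=0
after  2: r0=0x7a r1=0x05 r2=0x17 r3=0x77 r4=0x63 r5=0x7a  N=0 Z=0
-- IRQ taken; context saved, return-PC = 3 --

SAVED = 0x7a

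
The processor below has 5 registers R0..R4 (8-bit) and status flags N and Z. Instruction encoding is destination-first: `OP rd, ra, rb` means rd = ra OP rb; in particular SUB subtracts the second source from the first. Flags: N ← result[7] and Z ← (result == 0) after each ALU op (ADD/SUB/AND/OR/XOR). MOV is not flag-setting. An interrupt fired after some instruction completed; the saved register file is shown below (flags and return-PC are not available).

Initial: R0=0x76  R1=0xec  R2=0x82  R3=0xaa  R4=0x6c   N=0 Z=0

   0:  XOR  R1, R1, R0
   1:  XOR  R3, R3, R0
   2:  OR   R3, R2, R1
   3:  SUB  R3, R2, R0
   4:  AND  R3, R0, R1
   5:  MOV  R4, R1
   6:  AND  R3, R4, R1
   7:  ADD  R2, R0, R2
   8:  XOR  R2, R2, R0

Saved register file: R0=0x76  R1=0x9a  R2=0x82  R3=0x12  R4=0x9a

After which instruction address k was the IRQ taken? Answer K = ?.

K = 5

after  0: R0=0x76 R1=0x9a R2=0x82 R3=0xaa R4=0x6c  N=1 Z=0
after  1: R0=0x76 R1=0x9a R2=0x82 R3=0xdc R4=0x6c  N=1 Z=0
after  2: R0=0x76 R1=0x9a R2=0x82 R3=0x9a R4=0x6c  N=1 Z=0
after  3: R0=0x76 R1=0x9a R2=0x82 R3=0x0c R4=0x6c  N=0 Z=0
after  4: R0=0x76 R1=0x9a R2=0x82 R3=0x12 R4=0x6c  N=0 Z=0
after  5: R0=0x76 R1=0x9a R2=0x82 R3=0x12 R4=0x9a  N=0 Z=0
-- IRQ taken; context saved, return-PC = 6 --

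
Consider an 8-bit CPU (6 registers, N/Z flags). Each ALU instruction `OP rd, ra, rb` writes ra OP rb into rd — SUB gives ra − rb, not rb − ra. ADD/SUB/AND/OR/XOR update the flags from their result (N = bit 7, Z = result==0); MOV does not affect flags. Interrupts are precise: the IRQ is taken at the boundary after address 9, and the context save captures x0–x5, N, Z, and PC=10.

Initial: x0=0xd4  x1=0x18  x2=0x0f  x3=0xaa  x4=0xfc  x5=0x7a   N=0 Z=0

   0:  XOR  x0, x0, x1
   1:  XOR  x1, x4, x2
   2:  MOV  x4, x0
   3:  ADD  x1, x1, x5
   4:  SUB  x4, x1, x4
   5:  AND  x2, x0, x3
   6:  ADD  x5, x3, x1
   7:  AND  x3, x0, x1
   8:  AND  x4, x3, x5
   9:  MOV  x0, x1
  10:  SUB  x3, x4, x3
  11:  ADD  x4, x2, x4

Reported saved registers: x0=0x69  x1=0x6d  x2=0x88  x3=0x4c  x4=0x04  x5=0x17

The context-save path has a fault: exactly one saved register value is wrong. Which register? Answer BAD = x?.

after  0: x0=0xcc x1=0x18 x2=0x0f x3=0xaa x4=0xfc x5=0x7a  N=1 Z=0
after  1: x0=0xcc x1=0xf3 x2=0x0f x3=0xaa x4=0xfc x5=0x7a  N=1 Z=0
after  2: x0=0xcc x1=0xf3 x2=0x0f x3=0xaa x4=0xcc x5=0x7a  N=1 Z=0
after  3: x0=0xcc x1=0x6d x2=0x0f x3=0xaa x4=0xcc x5=0x7a  N=0 Z=0
after  4: x0=0xcc x1=0x6d x2=0x0f x3=0xaa x4=0xa1 x5=0x7a  N=1 Z=0
after  5: x0=0xcc x1=0x6d x2=0x88 x3=0xaa x4=0xa1 x5=0x7a  N=1 Z=0
after  6: x0=0xcc x1=0x6d x2=0x88 x3=0xaa x4=0xa1 x5=0x17  N=0 Z=0
after  7: x0=0xcc x1=0x6d x2=0x88 x3=0x4c x4=0xa1 x5=0x17  N=0 Z=0
after  8: x0=0xcc x1=0x6d x2=0x88 x3=0x4c x4=0x04 x5=0x17  N=0 Z=0
after  9: x0=0x6d x1=0x6d x2=0x88 x3=0x4c x4=0x04 x5=0x17  N=0 Z=0
-- IRQ taken; context saved, return-PC = 10 --
mismatch: x0: reported 0x69 vs actual 0x6d

BAD = x0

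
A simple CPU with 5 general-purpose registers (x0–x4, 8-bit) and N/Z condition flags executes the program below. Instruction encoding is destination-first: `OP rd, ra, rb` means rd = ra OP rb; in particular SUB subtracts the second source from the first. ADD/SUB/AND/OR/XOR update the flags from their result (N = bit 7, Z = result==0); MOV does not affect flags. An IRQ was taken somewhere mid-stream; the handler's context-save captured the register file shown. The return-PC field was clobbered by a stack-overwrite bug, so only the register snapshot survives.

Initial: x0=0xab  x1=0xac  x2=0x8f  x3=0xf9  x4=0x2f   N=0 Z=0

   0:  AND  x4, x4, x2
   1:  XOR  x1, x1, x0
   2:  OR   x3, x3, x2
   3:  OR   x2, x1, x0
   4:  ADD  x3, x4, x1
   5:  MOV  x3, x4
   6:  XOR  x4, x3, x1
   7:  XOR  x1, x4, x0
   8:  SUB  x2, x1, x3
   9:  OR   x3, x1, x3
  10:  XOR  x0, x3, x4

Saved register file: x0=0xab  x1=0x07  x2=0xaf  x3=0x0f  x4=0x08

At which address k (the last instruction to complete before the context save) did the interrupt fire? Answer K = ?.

after  0: x0=0xab x1=0xac x2=0x8f x3=0xf9 x4=0x0f  N=0 Z=0
after  1: x0=0xab x1=0x07 x2=0x8f x3=0xf9 x4=0x0f  N=0 Z=0
after  2: x0=0xab x1=0x07 x2=0x8f x3=0xff x4=0x0f  N=1 Z=0
after  3: x0=0xab x1=0x07 x2=0xaf x3=0xff x4=0x0f  N=1 Z=0
after  4: x0=0xab x1=0x07 x2=0xaf x3=0x16 x4=0x0f  N=0 Z=0
after  5: x0=0xab x1=0x07 x2=0xaf x3=0x0f x4=0x0f  N=0 Z=0
after  6: x0=0xab x1=0x07 x2=0xaf x3=0x0f x4=0x08  N=0 Z=0
-- IRQ taken; context saved, return-PC = 7 --

K = 6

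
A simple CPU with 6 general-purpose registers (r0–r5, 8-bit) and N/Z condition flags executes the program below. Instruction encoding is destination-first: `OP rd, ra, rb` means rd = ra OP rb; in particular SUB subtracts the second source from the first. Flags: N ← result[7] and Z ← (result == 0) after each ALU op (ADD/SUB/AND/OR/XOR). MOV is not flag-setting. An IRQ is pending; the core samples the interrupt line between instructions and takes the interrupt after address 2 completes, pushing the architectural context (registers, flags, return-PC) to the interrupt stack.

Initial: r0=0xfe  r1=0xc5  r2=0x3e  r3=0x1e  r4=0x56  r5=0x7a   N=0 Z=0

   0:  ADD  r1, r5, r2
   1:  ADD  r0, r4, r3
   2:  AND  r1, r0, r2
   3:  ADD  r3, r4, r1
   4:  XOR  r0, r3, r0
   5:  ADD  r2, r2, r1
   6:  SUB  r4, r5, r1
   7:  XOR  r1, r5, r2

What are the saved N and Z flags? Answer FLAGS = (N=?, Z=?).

after  0: r0=0xfe r1=0xb8 r2=0x3e r3=0x1e r4=0x56 r5=0x7a  N=1 Z=0
after  1: r0=0x74 r1=0xb8 r2=0x3e r3=0x1e r4=0x56 r5=0x7a  N=0 Z=0
after  2: r0=0x74 r1=0x34 r2=0x3e r3=0x1e r4=0x56 r5=0x7a  N=0 Z=0
-- IRQ taken; context saved, return-PC = 3 --

FLAGS = (N=0, Z=0)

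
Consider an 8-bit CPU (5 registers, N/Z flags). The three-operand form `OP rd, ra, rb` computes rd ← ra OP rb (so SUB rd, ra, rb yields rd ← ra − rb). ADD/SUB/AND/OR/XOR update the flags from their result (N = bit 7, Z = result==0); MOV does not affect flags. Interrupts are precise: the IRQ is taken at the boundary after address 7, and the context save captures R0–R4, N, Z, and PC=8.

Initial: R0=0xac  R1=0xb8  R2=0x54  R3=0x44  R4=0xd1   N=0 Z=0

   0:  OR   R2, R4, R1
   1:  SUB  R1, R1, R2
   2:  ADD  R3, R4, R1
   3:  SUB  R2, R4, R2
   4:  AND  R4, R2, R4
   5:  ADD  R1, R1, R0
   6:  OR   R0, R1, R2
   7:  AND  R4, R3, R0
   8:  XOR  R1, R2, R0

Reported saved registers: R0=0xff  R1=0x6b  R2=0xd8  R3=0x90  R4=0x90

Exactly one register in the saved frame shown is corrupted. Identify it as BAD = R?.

BAD = R0

after  0: R0=0xac R1=0xb8 R2=0xf9 R3=0x44 R4=0xd1  N=1 Z=0
after  1: R0=0xac R1=0xbf R2=0xf9 R3=0x44 R4=0xd1  N=1 Z=0
after  2: R0=0xac R1=0xbf R2=0xf9 R3=0x90 R4=0xd1  N=1 Z=0
after  3: R0=0xac R1=0xbf R2=0xd8 R3=0x90 R4=0xd1  N=1 Z=0
after  4: R0=0xac R1=0xbf R2=0xd8 R3=0x90 R4=0xd0  N=1 Z=0
after  5: R0=0xac R1=0x6b R2=0xd8 R3=0x90 R4=0xd0  N=0 Z=0
after  6: R0=0xfb R1=0x6b R2=0xd8 R3=0x90 R4=0xd0  N=1 Z=0
after  7: R0=0xfb R1=0x6b R2=0xd8 R3=0x90 R4=0x90  N=1 Z=0
-- IRQ taken; context saved, return-PC = 8 --
mismatch: R0: reported 0xff vs actual 0xfb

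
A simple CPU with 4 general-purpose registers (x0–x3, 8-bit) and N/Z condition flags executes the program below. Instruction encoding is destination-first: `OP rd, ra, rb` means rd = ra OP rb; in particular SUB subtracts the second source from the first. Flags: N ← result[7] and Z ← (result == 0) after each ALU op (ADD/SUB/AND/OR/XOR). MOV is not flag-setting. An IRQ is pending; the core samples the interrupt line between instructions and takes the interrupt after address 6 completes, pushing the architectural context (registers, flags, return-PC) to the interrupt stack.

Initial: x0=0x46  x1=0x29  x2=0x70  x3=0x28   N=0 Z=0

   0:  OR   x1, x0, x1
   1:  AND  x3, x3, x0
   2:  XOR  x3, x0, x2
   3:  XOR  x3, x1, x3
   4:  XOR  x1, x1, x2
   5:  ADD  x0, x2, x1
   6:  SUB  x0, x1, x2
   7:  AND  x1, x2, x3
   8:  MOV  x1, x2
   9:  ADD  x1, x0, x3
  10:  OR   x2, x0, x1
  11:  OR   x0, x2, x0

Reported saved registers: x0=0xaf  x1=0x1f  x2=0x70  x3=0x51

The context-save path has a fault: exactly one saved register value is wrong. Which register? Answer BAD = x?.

after  0: x0=0x46 x1=0x6f x2=0x70 x3=0x28  N=0 Z=0
after  1: x0=0x46 x1=0x6f x2=0x70 x3=0x00  N=0 Z=1
after  2: x0=0x46 x1=0x6f x2=0x70 x3=0x36  N=0 Z=0
after  3: x0=0x46 x1=0x6f x2=0x70 x3=0x59  N=0 Z=0
after  4: x0=0x46 x1=0x1f x2=0x70 x3=0x59  N=0 Z=0
after  5: x0=0x8f x1=0x1f x2=0x70 x3=0x59  N=1 Z=0
after  6: x0=0xaf x1=0x1f x2=0x70 x3=0x59  N=1 Z=0
-- IRQ taken; context saved, return-PC = 7 --
mismatch: x3: reported 0x51 vs actual 0x59

BAD = x3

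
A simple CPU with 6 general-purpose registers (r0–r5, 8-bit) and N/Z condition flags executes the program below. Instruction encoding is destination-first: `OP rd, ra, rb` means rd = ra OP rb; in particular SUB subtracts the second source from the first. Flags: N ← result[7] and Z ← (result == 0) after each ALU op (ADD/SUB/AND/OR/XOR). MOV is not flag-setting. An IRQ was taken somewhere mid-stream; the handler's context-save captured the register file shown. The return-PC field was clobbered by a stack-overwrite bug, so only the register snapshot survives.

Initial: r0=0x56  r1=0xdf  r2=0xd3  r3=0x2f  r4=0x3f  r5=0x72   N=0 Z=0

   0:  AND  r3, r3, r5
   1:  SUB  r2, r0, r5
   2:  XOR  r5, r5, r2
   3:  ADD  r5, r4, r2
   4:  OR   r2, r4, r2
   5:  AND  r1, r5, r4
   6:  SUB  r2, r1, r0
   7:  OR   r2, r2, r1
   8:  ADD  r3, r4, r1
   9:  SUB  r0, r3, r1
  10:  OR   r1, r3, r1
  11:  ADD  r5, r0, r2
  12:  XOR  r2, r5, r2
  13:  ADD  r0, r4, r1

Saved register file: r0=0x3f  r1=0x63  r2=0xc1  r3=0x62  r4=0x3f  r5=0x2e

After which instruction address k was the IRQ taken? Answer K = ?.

K = 12

after  0: r0=0x56 r1=0xdf r2=0xd3 r3=0x22 r4=0x3f r5=0x72  N=0 Z=0
after  1: r0=0x56 r1=0xdf r2=0xe4 r3=0x22 r4=0x3f r5=0x72  N=1 Z=0
after  2: r0=0x56 r1=0xdf r2=0xe4 r3=0x22 r4=0x3f r5=0x96  N=1 Z=0
after  3: r0=0x56 r1=0xdf r2=0xe4 r3=0x22 r4=0x3f r5=0x23  N=0 Z=0
after  4: r0=0x56 r1=0xdf r2=0xff r3=0x22 r4=0x3f r5=0x23  N=1 Z=0
after  5: r0=0x56 r1=0x23 r2=0xff r3=0x22 r4=0x3f r5=0x23  N=0 Z=0
after  6: r0=0x56 r1=0x23 r2=0xcd r3=0x22 r4=0x3f r5=0x23  N=1 Z=0
after  7: r0=0x56 r1=0x23 r2=0xef r3=0x22 r4=0x3f r5=0x23  N=1 Z=0
after  8: r0=0x56 r1=0x23 r2=0xef r3=0x62 r4=0x3f r5=0x23  N=0 Z=0
after  9: r0=0x3f r1=0x23 r2=0xef r3=0x62 r4=0x3f r5=0x23  N=0 Z=0
after 10: r0=0x3f r1=0x63 r2=0xef r3=0x62 r4=0x3f r5=0x23  N=0 Z=0
after 11: r0=0x3f r1=0x63 r2=0xef r3=0x62 r4=0x3f r5=0x2e  N=0 Z=0
after 12: r0=0x3f r1=0x63 r2=0xc1 r3=0x62 r4=0x3f r5=0x2e  N=1 Z=0
-- IRQ taken; context saved, return-PC = 13 --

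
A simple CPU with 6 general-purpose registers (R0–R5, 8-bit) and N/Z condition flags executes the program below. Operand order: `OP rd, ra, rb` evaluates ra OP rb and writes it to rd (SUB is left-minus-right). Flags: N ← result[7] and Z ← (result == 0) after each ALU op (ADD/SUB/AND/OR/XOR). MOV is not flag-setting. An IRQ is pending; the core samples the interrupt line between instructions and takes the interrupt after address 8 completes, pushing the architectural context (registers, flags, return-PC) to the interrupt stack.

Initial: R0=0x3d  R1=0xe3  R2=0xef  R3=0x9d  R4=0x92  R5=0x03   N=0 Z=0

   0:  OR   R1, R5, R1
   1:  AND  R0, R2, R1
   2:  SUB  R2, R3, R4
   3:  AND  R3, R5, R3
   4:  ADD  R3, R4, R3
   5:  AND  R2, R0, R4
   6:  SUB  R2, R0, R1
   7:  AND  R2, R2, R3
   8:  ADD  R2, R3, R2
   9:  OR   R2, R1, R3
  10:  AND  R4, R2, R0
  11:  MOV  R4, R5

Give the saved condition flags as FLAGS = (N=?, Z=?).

FLAGS = (N=1, Z=0)

after  0: R0=0x3d R1=0xe3 R2=0xef R3=0x9d R4=0x92 R5=0x03  N=1 Z=0
after  1: R0=0xe3 R1=0xe3 R2=0xef R3=0x9d R4=0x92 R5=0x03  N=1 Z=0
after  2: R0=0xe3 R1=0xe3 R2=0x0b R3=0x9d R4=0x92 R5=0x03  N=0 Z=0
after  3: R0=0xe3 R1=0xe3 R2=0x0b R3=0x01 R4=0x92 R5=0x03  N=0 Z=0
after  4: R0=0xe3 R1=0xe3 R2=0x0b R3=0x93 R4=0x92 R5=0x03  N=1 Z=0
after  5: R0=0xe3 R1=0xe3 R2=0x82 R3=0x93 R4=0x92 R5=0x03  N=1 Z=0
after  6: R0=0xe3 R1=0xe3 R2=0x00 R3=0x93 R4=0x92 R5=0x03  N=0 Z=1
after  7: R0=0xe3 R1=0xe3 R2=0x00 R3=0x93 R4=0x92 R5=0x03  N=0 Z=1
after  8: R0=0xe3 R1=0xe3 R2=0x93 R3=0x93 R4=0x92 R5=0x03  N=1 Z=0
-- IRQ taken; context saved, return-PC = 9 --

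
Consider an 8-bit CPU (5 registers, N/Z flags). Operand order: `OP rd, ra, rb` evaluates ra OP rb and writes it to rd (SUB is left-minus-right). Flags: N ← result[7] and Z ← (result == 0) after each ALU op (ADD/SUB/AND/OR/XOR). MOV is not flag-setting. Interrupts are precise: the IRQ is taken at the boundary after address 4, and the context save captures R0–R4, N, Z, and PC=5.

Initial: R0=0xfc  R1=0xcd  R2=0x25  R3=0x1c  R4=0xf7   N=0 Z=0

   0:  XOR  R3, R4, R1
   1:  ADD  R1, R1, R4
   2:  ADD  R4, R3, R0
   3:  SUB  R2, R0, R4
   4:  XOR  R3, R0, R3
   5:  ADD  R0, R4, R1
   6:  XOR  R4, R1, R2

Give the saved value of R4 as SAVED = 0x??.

after  0: R0=0xfc R1=0xcd R2=0x25 R3=0x3a R4=0xf7  N=0 Z=0
after  1: R0=0xfc R1=0xc4 R2=0x25 R3=0x3a R4=0xf7  N=1 Z=0
after  2: R0=0xfc R1=0xc4 R2=0x25 R3=0x3a R4=0x36  N=0 Z=0
after  3: R0=0xfc R1=0xc4 R2=0xc6 R3=0x3a R4=0x36  N=1 Z=0
after  4: R0=0xfc R1=0xc4 R2=0xc6 R3=0xc6 R4=0x36  N=1 Z=0
-- IRQ taken; context saved, return-PC = 5 --

SAVED = 0x36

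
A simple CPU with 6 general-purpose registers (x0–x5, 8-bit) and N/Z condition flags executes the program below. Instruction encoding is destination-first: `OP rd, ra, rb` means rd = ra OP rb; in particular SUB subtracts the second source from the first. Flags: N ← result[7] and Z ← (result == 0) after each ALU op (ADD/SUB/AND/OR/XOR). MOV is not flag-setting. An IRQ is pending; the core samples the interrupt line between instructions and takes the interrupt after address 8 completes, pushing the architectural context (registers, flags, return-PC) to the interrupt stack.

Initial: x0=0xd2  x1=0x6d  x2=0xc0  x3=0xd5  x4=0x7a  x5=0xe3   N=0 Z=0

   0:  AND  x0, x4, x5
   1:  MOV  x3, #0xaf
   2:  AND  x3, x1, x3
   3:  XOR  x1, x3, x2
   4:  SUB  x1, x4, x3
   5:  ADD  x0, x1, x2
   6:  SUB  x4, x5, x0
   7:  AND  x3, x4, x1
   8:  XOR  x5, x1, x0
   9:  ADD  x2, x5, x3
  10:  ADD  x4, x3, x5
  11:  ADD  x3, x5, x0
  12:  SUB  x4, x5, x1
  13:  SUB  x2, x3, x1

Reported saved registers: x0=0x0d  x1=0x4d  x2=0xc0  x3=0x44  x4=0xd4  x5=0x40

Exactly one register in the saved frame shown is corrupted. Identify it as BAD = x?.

after  0: x0=0x62 x1=0x6d x2=0xc0 x3=0xd5 x4=0x7a x5=0xe3  N=0 Z=0
after  1: x0=0x62 x1=0x6d x2=0xc0 x3=0xaf x4=0x7a x5=0xe3  N=0 Z=0
after  2: x0=0x62 x1=0x6d x2=0xc0 x3=0x2d x4=0x7a x5=0xe3  N=0 Z=0
after  3: x0=0x62 x1=0xed x2=0xc0 x3=0x2d x4=0x7a x5=0xe3  N=1 Z=0
after  4: x0=0x62 x1=0x4d x2=0xc0 x3=0x2d x4=0x7a x5=0xe3  N=0 Z=0
after  5: x0=0x0d x1=0x4d x2=0xc0 x3=0x2d x4=0x7a x5=0xe3  N=0 Z=0
after  6: x0=0x0d x1=0x4d x2=0xc0 x3=0x2d x4=0xd6 x5=0xe3  N=1 Z=0
after  7: x0=0x0d x1=0x4d x2=0xc0 x3=0x44 x4=0xd6 x5=0xe3  N=0 Z=0
after  8: x0=0x0d x1=0x4d x2=0xc0 x3=0x44 x4=0xd6 x5=0x40  N=0 Z=0
-- IRQ taken; context saved, return-PC = 9 --
mismatch: x4: reported 0xd4 vs actual 0xd6

BAD = x4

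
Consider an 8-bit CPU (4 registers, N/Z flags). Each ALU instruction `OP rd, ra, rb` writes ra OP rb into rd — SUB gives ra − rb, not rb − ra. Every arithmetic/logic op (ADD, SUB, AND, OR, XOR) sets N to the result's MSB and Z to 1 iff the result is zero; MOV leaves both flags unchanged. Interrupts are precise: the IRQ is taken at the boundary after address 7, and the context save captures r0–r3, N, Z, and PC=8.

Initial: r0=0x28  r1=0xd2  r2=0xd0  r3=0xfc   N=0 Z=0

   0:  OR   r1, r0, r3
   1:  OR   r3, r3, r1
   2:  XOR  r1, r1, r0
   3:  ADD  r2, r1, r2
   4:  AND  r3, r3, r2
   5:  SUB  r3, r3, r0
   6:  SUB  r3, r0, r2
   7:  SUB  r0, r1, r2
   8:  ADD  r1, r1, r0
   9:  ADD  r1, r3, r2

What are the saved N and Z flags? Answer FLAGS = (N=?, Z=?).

after  0: r0=0x28 r1=0xfc r2=0xd0 r3=0xfc  N=1 Z=0
after  1: r0=0x28 r1=0xfc r2=0xd0 r3=0xfc  N=1 Z=0
after  2: r0=0x28 r1=0xd4 r2=0xd0 r3=0xfc  N=1 Z=0
after  3: r0=0x28 r1=0xd4 r2=0xa4 r3=0xfc  N=1 Z=0
after  4: r0=0x28 r1=0xd4 r2=0xa4 r3=0xa4  N=1 Z=0
after  5: r0=0x28 r1=0xd4 r2=0xa4 r3=0x7c  N=0 Z=0
after  6: r0=0x28 r1=0xd4 r2=0xa4 r3=0x84  N=1 Z=0
after  7: r0=0x30 r1=0xd4 r2=0xa4 r3=0x84  N=0 Z=0
-- IRQ taken; context saved, return-PC = 8 --

FLAGS = (N=0, Z=0)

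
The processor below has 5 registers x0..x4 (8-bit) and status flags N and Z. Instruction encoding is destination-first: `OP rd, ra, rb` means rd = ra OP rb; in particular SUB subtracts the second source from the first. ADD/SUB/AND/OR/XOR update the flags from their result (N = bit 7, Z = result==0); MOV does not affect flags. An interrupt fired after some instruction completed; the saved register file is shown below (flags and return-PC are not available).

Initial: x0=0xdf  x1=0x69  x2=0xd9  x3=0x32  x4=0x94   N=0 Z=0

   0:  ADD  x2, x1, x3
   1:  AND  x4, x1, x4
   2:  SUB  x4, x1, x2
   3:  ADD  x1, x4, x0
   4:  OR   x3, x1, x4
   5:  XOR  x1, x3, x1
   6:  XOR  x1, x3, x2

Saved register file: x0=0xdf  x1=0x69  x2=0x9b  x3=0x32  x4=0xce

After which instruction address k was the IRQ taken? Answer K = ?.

K = 2

after  0: x0=0xdf x1=0x69 x2=0x9b x3=0x32 x4=0x94  N=1 Z=0
after  1: x0=0xdf x1=0x69 x2=0x9b x3=0x32 x4=0x00  N=0 Z=1
after  2: x0=0xdf x1=0x69 x2=0x9b x3=0x32 x4=0xce  N=1 Z=0
-- IRQ taken; context saved, return-PC = 3 --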